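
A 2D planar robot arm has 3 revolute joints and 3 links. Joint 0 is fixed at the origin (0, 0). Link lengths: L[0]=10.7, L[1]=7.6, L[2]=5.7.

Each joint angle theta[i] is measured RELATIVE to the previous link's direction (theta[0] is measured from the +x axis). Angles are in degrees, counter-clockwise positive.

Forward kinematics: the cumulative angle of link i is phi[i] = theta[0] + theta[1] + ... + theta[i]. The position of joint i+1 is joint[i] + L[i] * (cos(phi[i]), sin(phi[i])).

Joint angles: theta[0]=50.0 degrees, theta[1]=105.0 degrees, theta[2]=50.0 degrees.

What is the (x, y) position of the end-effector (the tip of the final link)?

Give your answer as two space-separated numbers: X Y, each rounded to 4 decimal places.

Answer: -5.1761 8.9997

Derivation:
joint[0] = (0.0000, 0.0000)  (base)
link 0: phi[0] = 50 = 50 deg
  cos(50 deg) = 0.6428, sin(50 deg) = 0.7660
  joint[1] = (0.0000, 0.0000) + 10.7 * (0.6428, 0.7660) = (0.0000 + 6.8778, 0.0000 + 8.1967) = (6.8778, 8.1967)
link 1: phi[1] = 50 + 105 = 155 deg
  cos(155 deg) = -0.9063, sin(155 deg) = 0.4226
  joint[2] = (6.8778, 8.1967) + 7.6 * (-0.9063, 0.4226) = (6.8778 + -6.8879, 8.1967 + 3.2119) = (-0.0101, 11.4086)
link 2: phi[2] = 50 + 105 + 50 = 205 deg
  cos(205 deg) = -0.9063, sin(205 deg) = -0.4226
  joint[3] = (-0.0101, 11.4086) + 5.7 * (-0.9063, -0.4226) = (-0.0101 + -5.1660, 11.4086 + -2.4089) = (-5.1761, 8.9997)
End effector: (-5.1761, 8.9997)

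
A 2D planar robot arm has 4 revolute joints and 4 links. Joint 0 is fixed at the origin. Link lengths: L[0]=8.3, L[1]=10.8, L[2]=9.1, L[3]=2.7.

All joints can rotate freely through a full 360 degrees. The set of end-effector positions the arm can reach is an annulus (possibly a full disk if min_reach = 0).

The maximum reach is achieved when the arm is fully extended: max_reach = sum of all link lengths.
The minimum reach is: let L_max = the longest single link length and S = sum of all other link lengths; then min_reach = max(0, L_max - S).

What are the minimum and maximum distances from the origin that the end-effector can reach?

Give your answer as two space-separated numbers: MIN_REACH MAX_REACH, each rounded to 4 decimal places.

Link lengths: [8.3, 10.8, 9.1, 2.7]
max_reach = 8.3 + 10.8 + 9.1 + 2.7 = 30.9
L_max = max([8.3, 10.8, 9.1, 2.7]) = 10.8
S (sum of others) = 30.9 - 10.8 = 20.1
min_reach = max(0, 10.8 - 20.1) = max(0, -9.3) = 0

Answer: 0.0000 30.9000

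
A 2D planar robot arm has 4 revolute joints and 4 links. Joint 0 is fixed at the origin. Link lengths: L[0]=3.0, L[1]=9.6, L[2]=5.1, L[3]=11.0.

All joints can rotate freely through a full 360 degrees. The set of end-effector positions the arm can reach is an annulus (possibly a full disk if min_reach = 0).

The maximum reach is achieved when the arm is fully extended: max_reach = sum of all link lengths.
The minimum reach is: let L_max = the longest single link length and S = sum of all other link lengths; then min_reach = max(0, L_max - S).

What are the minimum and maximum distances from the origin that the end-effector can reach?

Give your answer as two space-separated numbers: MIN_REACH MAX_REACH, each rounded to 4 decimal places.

Answer: 0.0000 28.7000

Derivation:
Link lengths: [3.0, 9.6, 5.1, 11.0]
max_reach = 3 + 9.6 + 5.1 + 11 = 28.7
L_max = max([3.0, 9.6, 5.1, 11.0]) = 11
S (sum of others) = 28.7 - 11 = 17.7
min_reach = max(0, 11 - 17.7) = max(0, -6.7) = 0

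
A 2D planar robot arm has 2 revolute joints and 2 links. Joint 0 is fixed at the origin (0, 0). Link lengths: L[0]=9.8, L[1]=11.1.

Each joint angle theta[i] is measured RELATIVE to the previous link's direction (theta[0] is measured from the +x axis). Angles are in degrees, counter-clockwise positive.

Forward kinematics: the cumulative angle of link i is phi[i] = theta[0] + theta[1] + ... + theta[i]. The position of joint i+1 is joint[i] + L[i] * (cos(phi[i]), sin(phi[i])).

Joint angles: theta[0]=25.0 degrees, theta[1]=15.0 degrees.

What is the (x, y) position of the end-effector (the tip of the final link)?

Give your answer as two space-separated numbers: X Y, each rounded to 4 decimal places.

Answer: 17.3849 11.2766

Derivation:
joint[0] = (0.0000, 0.0000)  (base)
link 0: phi[0] = 25 = 25 deg
  cos(25 deg) = 0.9063, sin(25 deg) = 0.4226
  joint[1] = (0.0000, 0.0000) + 9.8 * (0.9063, 0.4226) = (0.0000 + 8.8818, 0.0000 + 4.1417) = (8.8818, 4.1417)
link 1: phi[1] = 25 + 15 = 40 deg
  cos(40 deg) = 0.7660, sin(40 deg) = 0.6428
  joint[2] = (8.8818, 4.1417) + 11.1 * (0.7660, 0.6428) = (8.8818 + 8.5031, 4.1417 + 7.1349) = (17.3849, 11.2766)
End effector: (17.3849, 11.2766)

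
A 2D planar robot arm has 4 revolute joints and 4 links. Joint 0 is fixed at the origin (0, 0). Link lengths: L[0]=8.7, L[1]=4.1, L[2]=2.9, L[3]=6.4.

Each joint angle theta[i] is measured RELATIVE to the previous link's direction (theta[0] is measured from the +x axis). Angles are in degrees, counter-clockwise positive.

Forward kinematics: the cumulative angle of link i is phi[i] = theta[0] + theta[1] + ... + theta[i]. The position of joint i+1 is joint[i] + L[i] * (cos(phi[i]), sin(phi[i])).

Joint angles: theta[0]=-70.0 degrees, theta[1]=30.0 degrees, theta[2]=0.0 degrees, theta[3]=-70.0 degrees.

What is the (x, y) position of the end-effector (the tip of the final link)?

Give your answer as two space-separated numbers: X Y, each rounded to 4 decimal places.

Answer: 6.1490 -18.6889

Derivation:
joint[0] = (0.0000, 0.0000)  (base)
link 0: phi[0] = -70 = -70 deg
  cos(-70 deg) = 0.3420, sin(-70 deg) = -0.9397
  joint[1] = (0.0000, 0.0000) + 8.7 * (0.3420, -0.9397) = (0.0000 + 2.9756, 0.0000 + -8.1753) = (2.9756, -8.1753)
link 1: phi[1] = -70 + 30 = -40 deg
  cos(-40 deg) = 0.7660, sin(-40 deg) = -0.6428
  joint[2] = (2.9756, -8.1753) + 4.1 * (0.7660, -0.6428) = (2.9756 + 3.1408, -8.1753 + -2.6354) = (6.1164, -10.8108)
link 2: phi[2] = -70 + 30 + 0 = -40 deg
  cos(-40 deg) = 0.7660, sin(-40 deg) = -0.6428
  joint[3] = (6.1164, -10.8108) + 2.9 * (0.7660, -0.6428) = (6.1164 + 2.2215, -10.8108 + -1.8641) = (8.3379, -12.6748)
link 3: phi[3] = -70 + 30 + 0 + -70 = -110 deg
  cos(-110 deg) = -0.3420, sin(-110 deg) = -0.9397
  joint[4] = (8.3379, -12.6748) + 6.4 * (-0.3420, -0.9397) = (8.3379 + -2.1889, -12.6748 + -6.0140) = (6.1490, -18.6889)
End effector: (6.1490, -18.6889)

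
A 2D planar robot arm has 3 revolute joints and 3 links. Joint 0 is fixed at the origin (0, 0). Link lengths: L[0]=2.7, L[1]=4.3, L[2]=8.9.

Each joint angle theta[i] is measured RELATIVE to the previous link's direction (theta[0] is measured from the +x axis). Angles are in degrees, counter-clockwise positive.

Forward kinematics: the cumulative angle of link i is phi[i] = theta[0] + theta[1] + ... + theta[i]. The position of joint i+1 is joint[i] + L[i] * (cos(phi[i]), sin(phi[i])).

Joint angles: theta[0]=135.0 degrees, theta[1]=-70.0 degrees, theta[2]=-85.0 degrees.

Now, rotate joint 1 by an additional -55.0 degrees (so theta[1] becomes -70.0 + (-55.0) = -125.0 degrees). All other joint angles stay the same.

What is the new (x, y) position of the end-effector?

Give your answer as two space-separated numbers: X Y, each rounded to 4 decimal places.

joint[0] = (0.0000, 0.0000)  (base)
link 0: phi[0] = 135 = 135 deg
  cos(135 deg) = -0.7071, sin(135 deg) = 0.7071
  joint[1] = (0.0000, 0.0000) + 2.7 * (-0.7071, 0.7071) = (0.0000 + -1.9092, 0.0000 + 1.9092) = (-1.9092, 1.9092)
link 1: phi[1] = 135 + -125 = 10 deg
  cos(10 deg) = 0.9848, sin(10 deg) = 0.1736
  joint[2] = (-1.9092, 1.9092) + 4.3 * (0.9848, 0.1736) = (-1.9092 + 4.2347, 1.9092 + 0.7467) = (2.3255, 2.6559)
link 2: phi[2] = 135 + -125 + -85 = -75 deg
  cos(-75 deg) = 0.2588, sin(-75 deg) = -0.9659
  joint[3] = (2.3255, 2.6559) + 8.9 * (0.2588, -0.9659) = (2.3255 + 2.3035, 2.6559 + -8.5967) = (4.6290, -5.9409)
End effector: (4.6290, -5.9409)

Answer: 4.6290 -5.9409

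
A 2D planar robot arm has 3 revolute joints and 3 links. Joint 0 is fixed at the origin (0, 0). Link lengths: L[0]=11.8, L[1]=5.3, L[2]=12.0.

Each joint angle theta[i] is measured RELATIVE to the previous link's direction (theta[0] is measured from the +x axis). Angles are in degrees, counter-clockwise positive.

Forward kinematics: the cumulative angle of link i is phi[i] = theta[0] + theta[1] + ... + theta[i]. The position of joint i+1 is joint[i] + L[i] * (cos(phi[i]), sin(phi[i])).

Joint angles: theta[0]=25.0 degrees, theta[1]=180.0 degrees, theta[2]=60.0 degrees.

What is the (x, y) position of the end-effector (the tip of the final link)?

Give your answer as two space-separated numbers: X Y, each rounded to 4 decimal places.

Answer: 4.8451 -9.2073

Derivation:
joint[0] = (0.0000, 0.0000)  (base)
link 0: phi[0] = 25 = 25 deg
  cos(25 deg) = 0.9063, sin(25 deg) = 0.4226
  joint[1] = (0.0000, 0.0000) + 11.8 * (0.9063, 0.4226) = (0.0000 + 10.6944, 0.0000 + 4.9869) = (10.6944, 4.9869)
link 1: phi[1] = 25 + 180 = 205 deg
  cos(205 deg) = -0.9063, sin(205 deg) = -0.4226
  joint[2] = (10.6944, 4.9869) + 5.3 * (-0.9063, -0.4226) = (10.6944 + -4.8034, 4.9869 + -2.2399) = (5.8910, 2.7470)
link 2: phi[2] = 25 + 180 + 60 = 265 deg
  cos(265 deg) = -0.0872, sin(265 deg) = -0.9962
  joint[3] = (5.8910, 2.7470) + 12 * (-0.0872, -0.9962) = (5.8910 + -1.0459, 2.7470 + -11.9543) = (4.8451, -9.2073)
End effector: (4.8451, -9.2073)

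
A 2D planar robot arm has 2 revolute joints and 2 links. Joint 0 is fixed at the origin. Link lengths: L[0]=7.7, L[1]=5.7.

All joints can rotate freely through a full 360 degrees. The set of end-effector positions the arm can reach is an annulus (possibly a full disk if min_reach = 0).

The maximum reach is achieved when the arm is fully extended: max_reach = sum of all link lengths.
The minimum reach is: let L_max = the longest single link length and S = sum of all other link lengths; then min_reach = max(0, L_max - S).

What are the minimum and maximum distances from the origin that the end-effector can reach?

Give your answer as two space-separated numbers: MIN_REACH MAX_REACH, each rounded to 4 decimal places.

Link lengths: [7.7, 5.7]
max_reach = 7.7 + 5.7 = 13.4
L_max = max([7.7, 5.7]) = 7.7
S (sum of others) = 13.4 - 7.7 = 5.7
min_reach = max(0, 7.7 - 5.7) = max(0, 2) = 2

Answer: 2.0000 13.4000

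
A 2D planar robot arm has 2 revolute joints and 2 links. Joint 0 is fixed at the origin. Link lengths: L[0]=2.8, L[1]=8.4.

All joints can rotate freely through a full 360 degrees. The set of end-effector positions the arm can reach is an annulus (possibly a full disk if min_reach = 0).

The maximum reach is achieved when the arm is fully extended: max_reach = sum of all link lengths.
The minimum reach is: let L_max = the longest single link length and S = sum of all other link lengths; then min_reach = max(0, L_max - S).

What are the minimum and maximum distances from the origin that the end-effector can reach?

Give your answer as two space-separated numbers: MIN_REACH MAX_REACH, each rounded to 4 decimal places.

Link lengths: [2.8, 8.4]
max_reach = 2.8 + 8.4 = 11.2
L_max = max([2.8, 8.4]) = 8.4
S (sum of others) = 11.2 - 8.4 = 2.8
min_reach = max(0, 8.4 - 2.8) = max(0, 5.6) = 5.6

Answer: 5.6000 11.2000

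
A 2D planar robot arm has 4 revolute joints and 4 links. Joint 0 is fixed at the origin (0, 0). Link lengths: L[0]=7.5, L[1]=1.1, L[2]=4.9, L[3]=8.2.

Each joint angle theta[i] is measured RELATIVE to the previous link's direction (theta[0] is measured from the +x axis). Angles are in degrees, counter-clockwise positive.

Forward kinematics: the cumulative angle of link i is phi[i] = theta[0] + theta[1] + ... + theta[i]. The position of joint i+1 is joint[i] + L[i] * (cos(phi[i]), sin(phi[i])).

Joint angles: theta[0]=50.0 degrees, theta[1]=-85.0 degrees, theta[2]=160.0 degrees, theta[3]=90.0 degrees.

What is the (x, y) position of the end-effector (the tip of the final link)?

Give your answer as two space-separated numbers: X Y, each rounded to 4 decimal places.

Answer: -3.8056 4.4249

Derivation:
joint[0] = (0.0000, 0.0000)  (base)
link 0: phi[0] = 50 = 50 deg
  cos(50 deg) = 0.6428, sin(50 deg) = 0.7660
  joint[1] = (0.0000, 0.0000) + 7.5 * (0.6428, 0.7660) = (0.0000 + 4.8209, 0.0000 + 5.7453) = (4.8209, 5.7453)
link 1: phi[1] = 50 + -85 = -35 deg
  cos(-35 deg) = 0.8192, sin(-35 deg) = -0.5736
  joint[2] = (4.8209, 5.7453) + 1.1 * (0.8192, -0.5736) = (4.8209 + 0.9011, 5.7453 + -0.6309) = (5.7220, 5.1144)
link 2: phi[2] = 50 + -85 + 160 = 125 deg
  cos(125 deg) = -0.5736, sin(125 deg) = 0.8192
  joint[3] = (5.7220, 5.1144) + 4.9 * (-0.5736, 0.8192) = (5.7220 + -2.8105, 5.1144 + 4.0138) = (2.9114, 9.1282)
link 3: phi[3] = 50 + -85 + 160 + 90 = 215 deg
  cos(215 deg) = -0.8192, sin(215 deg) = -0.5736
  joint[4] = (2.9114, 9.1282) + 8.2 * (-0.8192, -0.5736) = (2.9114 + -6.7170, 9.1282 + -4.7033) = (-3.8056, 4.4249)
End effector: (-3.8056, 4.4249)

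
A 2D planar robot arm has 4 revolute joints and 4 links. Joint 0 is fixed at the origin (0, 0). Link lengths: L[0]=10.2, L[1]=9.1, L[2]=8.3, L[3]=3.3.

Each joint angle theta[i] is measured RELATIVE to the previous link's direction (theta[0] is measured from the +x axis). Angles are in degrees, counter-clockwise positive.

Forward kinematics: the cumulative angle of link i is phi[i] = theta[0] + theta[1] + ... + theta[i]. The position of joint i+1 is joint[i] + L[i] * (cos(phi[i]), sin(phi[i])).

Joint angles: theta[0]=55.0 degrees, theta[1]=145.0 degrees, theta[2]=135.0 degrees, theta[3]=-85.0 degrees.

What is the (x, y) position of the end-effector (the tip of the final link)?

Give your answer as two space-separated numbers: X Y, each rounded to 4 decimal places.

Answer: 3.6930 -1.3657

Derivation:
joint[0] = (0.0000, 0.0000)  (base)
link 0: phi[0] = 55 = 55 deg
  cos(55 deg) = 0.5736, sin(55 deg) = 0.8192
  joint[1] = (0.0000, 0.0000) + 10.2 * (0.5736, 0.8192) = (0.0000 + 5.8505, 0.0000 + 8.3554) = (5.8505, 8.3554)
link 1: phi[1] = 55 + 145 = 200 deg
  cos(200 deg) = -0.9397, sin(200 deg) = -0.3420
  joint[2] = (5.8505, 8.3554) + 9.1 * (-0.9397, -0.3420) = (5.8505 + -8.5512, 8.3554 + -3.1124) = (-2.7007, 5.2430)
link 2: phi[2] = 55 + 145 + 135 = 335 deg
  cos(335 deg) = 0.9063, sin(335 deg) = -0.4226
  joint[3] = (-2.7007, 5.2430) + 8.3 * (0.9063, -0.4226) = (-2.7007 + 7.5224, 5.2430 + -3.5077) = (4.8216, 1.7352)
link 3: phi[3] = 55 + 145 + 135 + -85 = 250 deg
  cos(250 deg) = -0.3420, sin(250 deg) = -0.9397
  joint[4] = (4.8216, 1.7352) + 3.3 * (-0.3420, -0.9397) = (4.8216 + -1.1287, 1.7352 + -3.1010) = (3.6930, -1.3657)
End effector: (3.6930, -1.3657)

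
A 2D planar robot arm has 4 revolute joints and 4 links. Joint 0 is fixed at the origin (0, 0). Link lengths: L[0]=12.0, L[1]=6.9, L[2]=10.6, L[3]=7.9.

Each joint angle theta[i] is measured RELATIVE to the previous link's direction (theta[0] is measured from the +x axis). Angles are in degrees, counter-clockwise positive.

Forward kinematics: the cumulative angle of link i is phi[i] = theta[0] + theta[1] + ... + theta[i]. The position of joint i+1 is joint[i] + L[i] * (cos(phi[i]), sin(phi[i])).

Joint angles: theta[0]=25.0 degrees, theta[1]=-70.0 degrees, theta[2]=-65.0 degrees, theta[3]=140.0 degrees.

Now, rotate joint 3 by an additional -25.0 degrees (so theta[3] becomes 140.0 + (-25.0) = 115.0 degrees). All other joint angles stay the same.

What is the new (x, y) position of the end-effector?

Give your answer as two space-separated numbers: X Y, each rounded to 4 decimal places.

joint[0] = (0.0000, 0.0000)  (base)
link 0: phi[0] = 25 = 25 deg
  cos(25 deg) = 0.9063, sin(25 deg) = 0.4226
  joint[1] = (0.0000, 0.0000) + 12 * (0.9063, 0.4226) = (0.0000 + 10.8757, 0.0000 + 5.0714) = (10.8757, 5.0714)
link 1: phi[1] = 25 + -70 = -45 deg
  cos(-45 deg) = 0.7071, sin(-45 deg) = -0.7071
  joint[2] = (10.8757, 5.0714) + 6.9 * (0.7071, -0.7071) = (10.8757 + 4.8790, 5.0714 + -4.8790) = (15.7547, 0.1924)
link 2: phi[2] = 25 + -70 + -65 = -110 deg
  cos(-110 deg) = -0.3420, sin(-110 deg) = -0.9397
  joint[3] = (15.7547, 0.1924) + 10.6 * (-0.3420, -0.9397) = (15.7547 + -3.6254, 0.1924 + -9.9607) = (12.1293, -9.7684)
link 3: phi[3] = 25 + -70 + -65 + 115 = 5 deg
  cos(5 deg) = 0.9962, sin(5 deg) = 0.0872
  joint[4] = (12.1293, -9.7684) + 7.9 * (0.9962, 0.0872) = (12.1293 + 7.8699, -9.7684 + 0.6885) = (19.9993, -9.0798)
End effector: (19.9993, -9.0798)

Answer: 19.9993 -9.0798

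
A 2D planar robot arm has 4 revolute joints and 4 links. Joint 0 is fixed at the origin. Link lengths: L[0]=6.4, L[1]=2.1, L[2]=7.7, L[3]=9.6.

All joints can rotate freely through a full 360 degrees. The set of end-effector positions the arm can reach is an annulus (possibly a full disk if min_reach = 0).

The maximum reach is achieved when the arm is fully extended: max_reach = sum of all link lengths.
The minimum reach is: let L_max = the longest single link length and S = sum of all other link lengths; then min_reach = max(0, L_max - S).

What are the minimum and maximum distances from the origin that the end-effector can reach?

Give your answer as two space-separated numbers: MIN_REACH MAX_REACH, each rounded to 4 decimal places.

Answer: 0.0000 25.8000

Derivation:
Link lengths: [6.4, 2.1, 7.7, 9.6]
max_reach = 6.4 + 2.1 + 7.7 + 9.6 = 25.8
L_max = max([6.4, 2.1, 7.7, 9.6]) = 9.6
S (sum of others) = 25.8 - 9.6 = 16.2
min_reach = max(0, 9.6 - 16.2) = max(0, -6.6) = 0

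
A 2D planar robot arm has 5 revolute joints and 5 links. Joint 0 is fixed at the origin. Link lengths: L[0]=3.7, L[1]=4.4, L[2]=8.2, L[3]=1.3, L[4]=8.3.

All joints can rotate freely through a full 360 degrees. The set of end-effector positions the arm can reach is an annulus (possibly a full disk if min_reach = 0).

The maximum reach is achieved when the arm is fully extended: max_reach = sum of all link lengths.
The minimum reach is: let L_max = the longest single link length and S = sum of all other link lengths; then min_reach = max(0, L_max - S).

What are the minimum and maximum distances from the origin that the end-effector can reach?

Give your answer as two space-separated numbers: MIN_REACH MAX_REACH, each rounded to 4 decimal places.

Link lengths: [3.7, 4.4, 8.2, 1.3, 8.3]
max_reach = 3.7 + 4.4 + 8.2 + 1.3 + 8.3 = 25.9
L_max = max([3.7, 4.4, 8.2, 1.3, 8.3]) = 8.3
S (sum of others) = 25.9 - 8.3 = 17.6
min_reach = max(0, 8.3 - 17.6) = max(0, -9.3) = 0

Answer: 0.0000 25.9000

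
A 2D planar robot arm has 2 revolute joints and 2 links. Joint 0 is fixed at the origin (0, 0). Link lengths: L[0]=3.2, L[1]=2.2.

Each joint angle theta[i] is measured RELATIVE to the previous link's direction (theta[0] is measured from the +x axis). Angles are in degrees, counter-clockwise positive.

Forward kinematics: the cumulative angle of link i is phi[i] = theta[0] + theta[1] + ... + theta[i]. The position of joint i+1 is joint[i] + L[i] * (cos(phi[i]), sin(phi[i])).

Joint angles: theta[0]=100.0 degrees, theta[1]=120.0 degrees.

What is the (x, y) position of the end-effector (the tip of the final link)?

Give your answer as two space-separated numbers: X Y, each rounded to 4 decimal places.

joint[0] = (0.0000, 0.0000)  (base)
link 0: phi[0] = 100 = 100 deg
  cos(100 deg) = -0.1736, sin(100 deg) = 0.9848
  joint[1] = (0.0000, 0.0000) + 3.2 * (-0.1736, 0.9848) = (0.0000 + -0.5557, 0.0000 + 3.1514) = (-0.5557, 3.1514)
link 1: phi[1] = 100 + 120 = 220 deg
  cos(220 deg) = -0.7660, sin(220 deg) = -0.6428
  joint[2] = (-0.5557, 3.1514) + 2.2 * (-0.7660, -0.6428) = (-0.5557 + -1.6853, 3.1514 + -1.4141) = (-2.2410, 1.7373)
End effector: (-2.2410, 1.7373)

Answer: -2.2410 1.7373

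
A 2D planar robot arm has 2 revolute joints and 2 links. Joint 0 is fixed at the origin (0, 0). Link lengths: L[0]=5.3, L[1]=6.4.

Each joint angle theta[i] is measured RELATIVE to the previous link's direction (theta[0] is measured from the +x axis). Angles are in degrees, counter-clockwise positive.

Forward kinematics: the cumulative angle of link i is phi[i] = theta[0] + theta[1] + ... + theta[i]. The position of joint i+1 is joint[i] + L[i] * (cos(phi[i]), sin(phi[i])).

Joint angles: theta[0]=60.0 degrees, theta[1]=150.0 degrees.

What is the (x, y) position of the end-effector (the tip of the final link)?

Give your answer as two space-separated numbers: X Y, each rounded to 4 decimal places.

joint[0] = (0.0000, 0.0000)  (base)
link 0: phi[0] = 60 = 60 deg
  cos(60 deg) = 0.5000, sin(60 deg) = 0.8660
  joint[1] = (0.0000, 0.0000) + 5.3 * (0.5000, 0.8660) = (0.0000 + 2.6500, 0.0000 + 4.5899) = (2.6500, 4.5899)
link 1: phi[1] = 60 + 150 = 210 deg
  cos(210 deg) = -0.8660, sin(210 deg) = -0.5000
  joint[2] = (2.6500, 4.5899) + 6.4 * (-0.8660, -0.5000) = (2.6500 + -5.5426, 4.5899 + -3.2000) = (-2.8926, 1.3899)
End effector: (-2.8926, 1.3899)

Answer: -2.8926 1.3899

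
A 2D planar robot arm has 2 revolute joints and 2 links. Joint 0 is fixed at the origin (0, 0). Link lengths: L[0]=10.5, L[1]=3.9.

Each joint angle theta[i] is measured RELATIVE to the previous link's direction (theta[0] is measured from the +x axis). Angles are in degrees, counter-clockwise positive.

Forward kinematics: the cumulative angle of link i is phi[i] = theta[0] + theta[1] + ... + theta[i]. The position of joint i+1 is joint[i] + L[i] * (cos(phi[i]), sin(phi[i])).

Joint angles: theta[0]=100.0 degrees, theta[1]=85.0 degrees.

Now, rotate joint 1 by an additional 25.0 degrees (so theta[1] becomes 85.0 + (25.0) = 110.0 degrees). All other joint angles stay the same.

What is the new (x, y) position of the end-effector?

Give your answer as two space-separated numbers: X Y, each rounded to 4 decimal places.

Answer: -5.2008 8.3905

Derivation:
joint[0] = (0.0000, 0.0000)  (base)
link 0: phi[0] = 100 = 100 deg
  cos(100 deg) = -0.1736, sin(100 deg) = 0.9848
  joint[1] = (0.0000, 0.0000) + 10.5 * (-0.1736, 0.9848) = (0.0000 + -1.8233, 0.0000 + 10.3405) = (-1.8233, 10.3405)
link 1: phi[1] = 100 + 110 = 210 deg
  cos(210 deg) = -0.8660, sin(210 deg) = -0.5000
  joint[2] = (-1.8233, 10.3405) + 3.9 * (-0.8660, -0.5000) = (-1.8233 + -3.3775, 10.3405 + -1.9500) = (-5.2008, 8.3905)
End effector: (-5.2008, 8.3905)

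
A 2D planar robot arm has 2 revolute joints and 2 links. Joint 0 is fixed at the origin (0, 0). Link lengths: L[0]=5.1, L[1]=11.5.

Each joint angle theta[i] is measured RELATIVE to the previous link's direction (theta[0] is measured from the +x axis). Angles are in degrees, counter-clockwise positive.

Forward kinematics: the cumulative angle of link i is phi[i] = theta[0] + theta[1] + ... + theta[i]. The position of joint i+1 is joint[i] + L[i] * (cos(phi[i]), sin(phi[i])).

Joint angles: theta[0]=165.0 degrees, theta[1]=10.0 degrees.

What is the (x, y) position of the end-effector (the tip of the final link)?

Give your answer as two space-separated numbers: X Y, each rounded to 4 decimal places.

Answer: -16.3825 2.3223

Derivation:
joint[0] = (0.0000, 0.0000)  (base)
link 0: phi[0] = 165 = 165 deg
  cos(165 deg) = -0.9659, sin(165 deg) = 0.2588
  joint[1] = (0.0000, 0.0000) + 5.1 * (-0.9659, 0.2588) = (0.0000 + -4.9262, 0.0000 + 1.3200) = (-4.9262, 1.3200)
link 1: phi[1] = 165 + 10 = 175 deg
  cos(175 deg) = -0.9962, sin(175 deg) = 0.0872
  joint[2] = (-4.9262, 1.3200) + 11.5 * (-0.9962, 0.0872) = (-4.9262 + -11.4562, 1.3200 + 1.0023) = (-16.3825, 2.3223)
End effector: (-16.3825, 2.3223)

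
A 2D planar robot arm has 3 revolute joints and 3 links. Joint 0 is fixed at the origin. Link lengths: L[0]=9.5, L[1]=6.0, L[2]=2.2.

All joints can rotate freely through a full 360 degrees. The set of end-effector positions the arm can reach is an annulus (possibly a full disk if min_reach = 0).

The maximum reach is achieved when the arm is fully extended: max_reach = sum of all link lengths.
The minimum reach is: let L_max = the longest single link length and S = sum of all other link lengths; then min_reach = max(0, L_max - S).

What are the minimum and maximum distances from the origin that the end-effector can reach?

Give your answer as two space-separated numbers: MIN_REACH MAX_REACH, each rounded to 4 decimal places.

Answer: 1.3000 17.7000

Derivation:
Link lengths: [9.5, 6.0, 2.2]
max_reach = 9.5 + 6 + 2.2 = 17.7
L_max = max([9.5, 6.0, 2.2]) = 9.5
S (sum of others) = 17.7 - 9.5 = 8.2
min_reach = max(0, 9.5 - 8.2) = max(0, 1.3) = 1.3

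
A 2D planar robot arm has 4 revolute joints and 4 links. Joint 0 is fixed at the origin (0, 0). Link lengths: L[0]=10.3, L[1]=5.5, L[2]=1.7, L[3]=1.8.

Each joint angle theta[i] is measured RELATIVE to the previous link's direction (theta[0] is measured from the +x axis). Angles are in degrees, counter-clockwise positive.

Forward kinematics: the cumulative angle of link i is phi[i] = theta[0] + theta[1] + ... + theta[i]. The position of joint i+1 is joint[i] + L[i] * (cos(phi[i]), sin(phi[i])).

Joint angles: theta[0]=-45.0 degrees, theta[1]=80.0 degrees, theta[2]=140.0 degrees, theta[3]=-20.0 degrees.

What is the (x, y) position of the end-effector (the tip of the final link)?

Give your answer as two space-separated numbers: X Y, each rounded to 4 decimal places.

joint[0] = (0.0000, 0.0000)  (base)
link 0: phi[0] = -45 = -45 deg
  cos(-45 deg) = 0.7071, sin(-45 deg) = -0.7071
  joint[1] = (0.0000, 0.0000) + 10.3 * (0.7071, -0.7071) = (0.0000 + 7.2832, 0.0000 + -7.2832) = (7.2832, -7.2832)
link 1: phi[1] = -45 + 80 = 35 deg
  cos(35 deg) = 0.8192, sin(35 deg) = 0.5736
  joint[2] = (7.2832, -7.2832) + 5.5 * (0.8192, 0.5736) = (7.2832 + 4.5053, -7.2832 + 3.1547) = (11.7885, -4.1285)
link 2: phi[2] = -45 + 80 + 140 = 175 deg
  cos(175 deg) = -0.9962, sin(175 deg) = 0.0872
  joint[3] = (11.7885, -4.1285) + 1.7 * (-0.9962, 0.0872) = (11.7885 + -1.6935, -4.1285 + 0.1482) = (10.0950, -3.9804)
link 3: phi[3] = -45 + 80 + 140 + -20 = 155 deg
  cos(155 deg) = -0.9063, sin(155 deg) = 0.4226
  joint[4] = (10.0950, -3.9804) + 1.8 * (-0.9063, 0.4226) = (10.0950 + -1.6314, -3.9804 + 0.7607) = (8.4637, -3.2197)
End effector: (8.4637, -3.2197)

Answer: 8.4637 -3.2197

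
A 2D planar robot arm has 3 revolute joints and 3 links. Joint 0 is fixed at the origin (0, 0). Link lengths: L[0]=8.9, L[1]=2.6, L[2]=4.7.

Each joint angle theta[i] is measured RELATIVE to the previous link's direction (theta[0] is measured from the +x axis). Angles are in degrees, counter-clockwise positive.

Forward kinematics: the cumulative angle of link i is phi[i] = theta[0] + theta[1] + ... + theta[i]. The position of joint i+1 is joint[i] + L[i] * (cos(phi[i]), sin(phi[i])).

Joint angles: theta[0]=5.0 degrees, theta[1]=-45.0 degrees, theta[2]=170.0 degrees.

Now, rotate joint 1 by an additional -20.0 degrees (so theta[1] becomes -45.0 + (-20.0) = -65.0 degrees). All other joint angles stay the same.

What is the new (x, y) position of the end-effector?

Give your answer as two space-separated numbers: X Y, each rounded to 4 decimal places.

Answer: 8.5586 2.9406

Derivation:
joint[0] = (0.0000, 0.0000)  (base)
link 0: phi[0] = 5 = 5 deg
  cos(5 deg) = 0.9962, sin(5 deg) = 0.0872
  joint[1] = (0.0000, 0.0000) + 8.9 * (0.9962, 0.0872) = (0.0000 + 8.8661, 0.0000 + 0.7757) = (8.8661, 0.7757)
link 1: phi[1] = 5 + -65 = -60 deg
  cos(-60 deg) = 0.5000, sin(-60 deg) = -0.8660
  joint[2] = (8.8661, 0.7757) + 2.6 * (0.5000, -0.8660) = (8.8661 + 1.3000, 0.7757 + -2.2517) = (10.1661, -1.4760)
link 2: phi[2] = 5 + -65 + 170 = 110 deg
  cos(110 deg) = -0.3420, sin(110 deg) = 0.9397
  joint[3] = (10.1661, -1.4760) + 4.7 * (-0.3420, 0.9397) = (10.1661 + -1.6075, -1.4760 + 4.4166) = (8.5586, 2.9406)
End effector: (8.5586, 2.9406)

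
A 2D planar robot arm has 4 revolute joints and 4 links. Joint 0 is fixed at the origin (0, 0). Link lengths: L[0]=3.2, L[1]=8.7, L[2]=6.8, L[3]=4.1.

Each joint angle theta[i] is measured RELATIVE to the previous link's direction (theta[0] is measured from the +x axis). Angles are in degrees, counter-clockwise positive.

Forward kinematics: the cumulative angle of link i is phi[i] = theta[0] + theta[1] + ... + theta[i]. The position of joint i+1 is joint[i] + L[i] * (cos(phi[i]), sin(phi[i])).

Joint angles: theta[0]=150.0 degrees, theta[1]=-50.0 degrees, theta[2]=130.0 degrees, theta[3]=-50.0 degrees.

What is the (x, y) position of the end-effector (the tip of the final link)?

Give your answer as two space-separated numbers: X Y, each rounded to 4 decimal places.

Answer: -12.7530 4.9587

Derivation:
joint[0] = (0.0000, 0.0000)  (base)
link 0: phi[0] = 150 = 150 deg
  cos(150 deg) = -0.8660, sin(150 deg) = 0.5000
  joint[1] = (0.0000, 0.0000) + 3.2 * (-0.8660, 0.5000) = (0.0000 + -2.7713, 0.0000 + 1.6000) = (-2.7713, 1.6000)
link 1: phi[1] = 150 + -50 = 100 deg
  cos(100 deg) = -0.1736, sin(100 deg) = 0.9848
  joint[2] = (-2.7713, 1.6000) + 8.7 * (-0.1736, 0.9848) = (-2.7713 + -1.5107, 1.6000 + 8.5678) = (-4.2820, 10.1678)
link 2: phi[2] = 150 + -50 + 130 = 230 deg
  cos(230 deg) = -0.6428, sin(230 deg) = -0.7660
  joint[3] = (-4.2820, 10.1678) + 6.8 * (-0.6428, -0.7660) = (-4.2820 + -4.3710, 10.1678 + -5.2091) = (-8.6530, 4.9587)
link 3: phi[3] = 150 + -50 + 130 + -50 = 180 deg
  cos(180 deg) = -1.0000, sin(180 deg) = 0.0000
  joint[4] = (-8.6530, 4.9587) + 4.1 * (-1.0000, 0.0000) = (-8.6530 + -4.1000, 4.9587 + 0.0000) = (-12.7530, 4.9587)
End effector: (-12.7530, 4.9587)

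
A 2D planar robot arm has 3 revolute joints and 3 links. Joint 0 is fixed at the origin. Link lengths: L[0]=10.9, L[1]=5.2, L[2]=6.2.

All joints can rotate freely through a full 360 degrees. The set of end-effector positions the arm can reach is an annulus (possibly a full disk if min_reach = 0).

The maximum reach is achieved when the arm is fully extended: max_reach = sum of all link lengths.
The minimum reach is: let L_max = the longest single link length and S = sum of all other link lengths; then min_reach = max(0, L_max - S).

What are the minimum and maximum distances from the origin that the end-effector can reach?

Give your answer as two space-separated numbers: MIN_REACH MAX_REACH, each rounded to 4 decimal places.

Link lengths: [10.9, 5.2, 6.2]
max_reach = 10.9 + 5.2 + 6.2 = 22.3
L_max = max([10.9, 5.2, 6.2]) = 10.9
S (sum of others) = 22.3 - 10.9 = 11.4
min_reach = max(0, 10.9 - 11.4) = max(0, -0.5) = 0

Answer: 0.0000 22.3000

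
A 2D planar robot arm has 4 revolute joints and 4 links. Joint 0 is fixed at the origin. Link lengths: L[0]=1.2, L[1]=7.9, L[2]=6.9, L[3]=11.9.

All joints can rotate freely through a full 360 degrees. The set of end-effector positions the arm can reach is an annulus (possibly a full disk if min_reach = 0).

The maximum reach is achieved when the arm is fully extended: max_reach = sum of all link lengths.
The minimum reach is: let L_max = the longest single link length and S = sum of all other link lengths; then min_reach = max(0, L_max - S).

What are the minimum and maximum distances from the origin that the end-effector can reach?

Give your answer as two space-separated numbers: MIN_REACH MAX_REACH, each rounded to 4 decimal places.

Answer: 0.0000 27.9000

Derivation:
Link lengths: [1.2, 7.9, 6.9, 11.9]
max_reach = 1.2 + 7.9 + 6.9 + 11.9 = 27.9
L_max = max([1.2, 7.9, 6.9, 11.9]) = 11.9
S (sum of others) = 27.9 - 11.9 = 16
min_reach = max(0, 11.9 - 16) = max(0, -4.1) = 0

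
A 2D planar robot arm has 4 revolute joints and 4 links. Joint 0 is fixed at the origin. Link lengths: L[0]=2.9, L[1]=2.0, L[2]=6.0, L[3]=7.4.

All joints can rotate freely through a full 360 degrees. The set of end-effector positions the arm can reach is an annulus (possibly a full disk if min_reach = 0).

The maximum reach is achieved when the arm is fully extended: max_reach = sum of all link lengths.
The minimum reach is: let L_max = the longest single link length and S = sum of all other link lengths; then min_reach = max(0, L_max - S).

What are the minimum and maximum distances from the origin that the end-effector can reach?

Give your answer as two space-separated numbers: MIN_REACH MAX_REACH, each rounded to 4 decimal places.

Link lengths: [2.9, 2.0, 6.0, 7.4]
max_reach = 2.9 + 2 + 6 + 7.4 = 18.3
L_max = max([2.9, 2.0, 6.0, 7.4]) = 7.4
S (sum of others) = 18.3 - 7.4 = 10.9
min_reach = max(0, 7.4 - 10.9) = max(0, -3.5) = 0

Answer: 0.0000 18.3000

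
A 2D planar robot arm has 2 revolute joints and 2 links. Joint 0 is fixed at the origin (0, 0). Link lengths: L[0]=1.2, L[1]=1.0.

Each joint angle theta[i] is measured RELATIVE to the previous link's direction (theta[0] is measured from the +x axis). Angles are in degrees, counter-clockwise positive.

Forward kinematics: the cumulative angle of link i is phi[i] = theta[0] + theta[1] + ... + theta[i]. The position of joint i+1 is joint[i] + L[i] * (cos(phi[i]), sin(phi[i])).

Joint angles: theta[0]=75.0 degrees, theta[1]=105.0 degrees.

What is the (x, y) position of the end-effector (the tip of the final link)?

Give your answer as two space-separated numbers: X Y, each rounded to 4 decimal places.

Answer: -0.6894 1.1591

Derivation:
joint[0] = (0.0000, 0.0000)  (base)
link 0: phi[0] = 75 = 75 deg
  cos(75 deg) = 0.2588, sin(75 deg) = 0.9659
  joint[1] = (0.0000, 0.0000) + 1.2 * (0.2588, 0.9659) = (0.0000 + 0.3106, 0.0000 + 1.1591) = (0.3106, 1.1591)
link 1: phi[1] = 75 + 105 = 180 deg
  cos(180 deg) = -1.0000, sin(180 deg) = 0.0000
  joint[2] = (0.3106, 1.1591) + 1 * (-1.0000, 0.0000) = (0.3106 + -1.0000, 1.1591 + 0.0000) = (-0.6894, 1.1591)
End effector: (-0.6894, 1.1591)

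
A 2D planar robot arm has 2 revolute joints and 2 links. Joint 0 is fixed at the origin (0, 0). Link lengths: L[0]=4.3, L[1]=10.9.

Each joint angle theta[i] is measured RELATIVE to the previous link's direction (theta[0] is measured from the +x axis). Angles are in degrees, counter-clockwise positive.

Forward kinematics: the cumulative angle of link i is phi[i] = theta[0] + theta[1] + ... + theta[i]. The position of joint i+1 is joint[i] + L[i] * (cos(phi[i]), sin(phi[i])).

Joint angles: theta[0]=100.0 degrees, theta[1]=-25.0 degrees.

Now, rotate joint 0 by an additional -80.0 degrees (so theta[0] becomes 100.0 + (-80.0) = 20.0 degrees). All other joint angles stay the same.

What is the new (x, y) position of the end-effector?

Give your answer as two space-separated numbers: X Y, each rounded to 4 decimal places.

joint[0] = (0.0000, 0.0000)  (base)
link 0: phi[0] = 20 = 20 deg
  cos(20 deg) = 0.9397, sin(20 deg) = 0.3420
  joint[1] = (0.0000, 0.0000) + 4.3 * (0.9397, 0.3420) = (0.0000 + 4.0407, 0.0000 + 1.4707) = (4.0407, 1.4707)
link 1: phi[1] = 20 + -25 = -5 deg
  cos(-5 deg) = 0.9962, sin(-5 deg) = -0.0872
  joint[2] = (4.0407, 1.4707) + 10.9 * (0.9962, -0.0872) = (4.0407 + 10.8585, 1.4707 + -0.9500) = (14.8992, 0.5207)
End effector: (14.8992, 0.5207)

Answer: 14.8992 0.5207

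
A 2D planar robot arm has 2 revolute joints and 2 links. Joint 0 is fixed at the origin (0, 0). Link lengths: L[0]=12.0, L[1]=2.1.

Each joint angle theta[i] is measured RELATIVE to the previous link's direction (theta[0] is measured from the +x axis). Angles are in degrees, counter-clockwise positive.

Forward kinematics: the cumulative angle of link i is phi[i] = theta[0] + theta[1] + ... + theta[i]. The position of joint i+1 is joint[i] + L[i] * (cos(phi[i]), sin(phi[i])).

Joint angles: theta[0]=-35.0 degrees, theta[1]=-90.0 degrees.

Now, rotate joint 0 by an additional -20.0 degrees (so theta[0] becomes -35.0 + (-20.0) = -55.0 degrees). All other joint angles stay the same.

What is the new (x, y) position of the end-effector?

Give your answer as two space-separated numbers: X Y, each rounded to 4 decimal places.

joint[0] = (0.0000, 0.0000)  (base)
link 0: phi[0] = -55 = -55 deg
  cos(-55 deg) = 0.5736, sin(-55 deg) = -0.8192
  joint[1] = (0.0000, 0.0000) + 12 * (0.5736, -0.8192) = (0.0000 + 6.8829, 0.0000 + -9.8298) = (6.8829, -9.8298)
link 1: phi[1] = -55 + -90 = -145 deg
  cos(-145 deg) = -0.8192, sin(-145 deg) = -0.5736
  joint[2] = (6.8829, -9.8298) + 2.1 * (-0.8192, -0.5736) = (6.8829 + -1.7202, -9.8298 + -1.2045) = (5.1627, -11.0343)
End effector: (5.1627, -11.0343)

Answer: 5.1627 -11.0343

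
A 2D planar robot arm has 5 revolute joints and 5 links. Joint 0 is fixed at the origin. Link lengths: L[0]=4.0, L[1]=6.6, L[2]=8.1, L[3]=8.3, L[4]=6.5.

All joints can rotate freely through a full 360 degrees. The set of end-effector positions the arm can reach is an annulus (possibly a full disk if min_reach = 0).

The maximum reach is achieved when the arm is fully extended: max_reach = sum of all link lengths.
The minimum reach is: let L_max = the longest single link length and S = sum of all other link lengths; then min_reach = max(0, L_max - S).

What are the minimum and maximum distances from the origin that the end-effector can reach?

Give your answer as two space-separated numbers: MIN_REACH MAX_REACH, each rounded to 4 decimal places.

Link lengths: [4.0, 6.6, 8.1, 8.3, 6.5]
max_reach = 4 + 6.6 + 8.1 + 8.3 + 6.5 = 33.5
L_max = max([4.0, 6.6, 8.1, 8.3, 6.5]) = 8.3
S (sum of others) = 33.5 - 8.3 = 25.2
min_reach = max(0, 8.3 - 25.2) = max(0, -16.9) = 0

Answer: 0.0000 33.5000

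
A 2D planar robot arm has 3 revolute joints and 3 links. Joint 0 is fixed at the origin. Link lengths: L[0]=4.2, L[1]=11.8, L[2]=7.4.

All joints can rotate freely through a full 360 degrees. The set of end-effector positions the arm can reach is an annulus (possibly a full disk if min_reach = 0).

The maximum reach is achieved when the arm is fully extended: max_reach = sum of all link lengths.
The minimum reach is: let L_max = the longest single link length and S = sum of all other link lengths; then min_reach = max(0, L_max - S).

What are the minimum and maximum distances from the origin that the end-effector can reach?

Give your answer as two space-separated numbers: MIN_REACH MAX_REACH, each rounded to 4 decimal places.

Answer: 0.2000 23.4000

Derivation:
Link lengths: [4.2, 11.8, 7.4]
max_reach = 4.2 + 11.8 + 7.4 = 23.4
L_max = max([4.2, 11.8, 7.4]) = 11.8
S (sum of others) = 23.4 - 11.8 = 11.6
min_reach = max(0, 11.8 - 11.6) = max(0, 0.2) = 0.2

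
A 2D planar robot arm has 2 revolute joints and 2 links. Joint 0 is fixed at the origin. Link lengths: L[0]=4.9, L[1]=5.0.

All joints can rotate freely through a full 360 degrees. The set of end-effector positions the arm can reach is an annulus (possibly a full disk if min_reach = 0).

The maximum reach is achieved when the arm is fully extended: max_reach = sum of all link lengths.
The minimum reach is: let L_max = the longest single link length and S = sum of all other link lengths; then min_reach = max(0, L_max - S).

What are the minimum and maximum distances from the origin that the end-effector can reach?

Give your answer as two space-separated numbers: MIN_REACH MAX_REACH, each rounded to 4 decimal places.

Link lengths: [4.9, 5.0]
max_reach = 4.9 + 5 = 9.9
L_max = max([4.9, 5.0]) = 5
S (sum of others) = 9.9 - 5 = 4.9
min_reach = max(0, 5 - 4.9) = max(0, 0.1) = 0.1

Answer: 0.1000 9.9000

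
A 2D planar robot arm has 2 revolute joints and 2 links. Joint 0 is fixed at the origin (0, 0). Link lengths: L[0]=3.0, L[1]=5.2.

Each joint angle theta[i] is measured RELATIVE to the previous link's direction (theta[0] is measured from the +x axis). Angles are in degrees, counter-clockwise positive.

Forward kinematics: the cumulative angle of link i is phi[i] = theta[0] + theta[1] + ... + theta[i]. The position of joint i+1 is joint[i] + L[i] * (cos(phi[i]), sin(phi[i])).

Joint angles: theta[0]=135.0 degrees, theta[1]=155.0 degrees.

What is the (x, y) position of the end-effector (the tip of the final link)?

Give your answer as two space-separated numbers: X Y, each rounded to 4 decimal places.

Answer: -0.3428 -2.7651

Derivation:
joint[0] = (0.0000, 0.0000)  (base)
link 0: phi[0] = 135 = 135 deg
  cos(135 deg) = -0.7071, sin(135 deg) = 0.7071
  joint[1] = (0.0000, 0.0000) + 3 * (-0.7071, 0.7071) = (0.0000 + -2.1213, 0.0000 + 2.1213) = (-2.1213, 2.1213)
link 1: phi[1] = 135 + 155 = 290 deg
  cos(290 deg) = 0.3420, sin(290 deg) = -0.9397
  joint[2] = (-2.1213, 2.1213) + 5.2 * (0.3420, -0.9397) = (-2.1213 + 1.7785, 2.1213 + -4.8864) = (-0.3428, -2.7651)
End effector: (-0.3428, -2.7651)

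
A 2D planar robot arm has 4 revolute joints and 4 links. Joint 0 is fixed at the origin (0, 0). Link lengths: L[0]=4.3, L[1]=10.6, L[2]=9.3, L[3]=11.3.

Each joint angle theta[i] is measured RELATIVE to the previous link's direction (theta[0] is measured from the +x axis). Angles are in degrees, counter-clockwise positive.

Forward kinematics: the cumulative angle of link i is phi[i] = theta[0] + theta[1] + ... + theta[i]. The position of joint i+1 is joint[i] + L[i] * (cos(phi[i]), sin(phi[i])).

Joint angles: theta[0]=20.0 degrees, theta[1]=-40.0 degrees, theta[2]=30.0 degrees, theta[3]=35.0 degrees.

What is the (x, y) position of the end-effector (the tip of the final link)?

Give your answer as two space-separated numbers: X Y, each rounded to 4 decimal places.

Answer: 31.1504 7.4505

Derivation:
joint[0] = (0.0000, 0.0000)  (base)
link 0: phi[0] = 20 = 20 deg
  cos(20 deg) = 0.9397, sin(20 deg) = 0.3420
  joint[1] = (0.0000, 0.0000) + 4.3 * (0.9397, 0.3420) = (0.0000 + 4.0407, 0.0000 + 1.4707) = (4.0407, 1.4707)
link 1: phi[1] = 20 + -40 = -20 deg
  cos(-20 deg) = 0.9397, sin(-20 deg) = -0.3420
  joint[2] = (4.0407, 1.4707) + 10.6 * (0.9397, -0.3420) = (4.0407 + 9.9607, 1.4707 + -3.6254) = (14.0014, -2.1547)
link 2: phi[2] = 20 + -40 + 30 = 10 deg
  cos(10 deg) = 0.9848, sin(10 deg) = 0.1736
  joint[3] = (14.0014, -2.1547) + 9.3 * (0.9848, 0.1736) = (14.0014 + 9.1587, -2.1547 + 1.6149) = (23.1601, -0.5398)
link 3: phi[3] = 20 + -40 + 30 + 35 = 45 deg
  cos(45 deg) = 0.7071, sin(45 deg) = 0.7071
  joint[4] = (23.1601, -0.5398) + 11.3 * (0.7071, 0.7071) = (23.1601 + 7.9903, -0.5398 + 7.9903) = (31.1504, 7.4505)
End effector: (31.1504, 7.4505)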